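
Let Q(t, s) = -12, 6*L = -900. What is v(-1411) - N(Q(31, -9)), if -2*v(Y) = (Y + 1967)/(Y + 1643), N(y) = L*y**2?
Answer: 2505461/116 ≈ 21599.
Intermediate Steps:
L = -150 (L = (1/6)*(-900) = -150)
N(y) = -150*y**2
v(Y) = -(1967 + Y)/(2*(1643 + Y)) (v(Y) = -(Y + 1967)/(2*(Y + 1643)) = -(1967 + Y)/(2*(1643 + Y)))
v(-1411) - N(Q(31, -9)) = (-1967 - 1*(-1411))/(2*(1643 - 1411)) - (-150)*(-12)**2 = (1/2)*(-1967 + 1411)/232 - (-150)*144 = (1/2)*(1/232)*(-556) - 1*(-21600) = -139/116 + 21600 = 2505461/116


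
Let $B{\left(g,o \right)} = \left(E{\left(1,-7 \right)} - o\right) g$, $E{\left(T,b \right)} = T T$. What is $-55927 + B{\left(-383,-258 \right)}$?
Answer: $-155124$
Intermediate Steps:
$E{\left(T,b \right)} = T^{2}$
$B{\left(g,o \right)} = g \left(1 - o\right)$ ($B{\left(g,o \right)} = \left(1^{2} - o\right) g = \left(1 - o\right) g = g \left(1 - o\right)$)
$-55927 + B{\left(-383,-258 \right)} = -55927 - 383 \left(1 - -258\right) = -55927 - 383 \left(1 + 258\right) = -55927 - 99197 = -155124$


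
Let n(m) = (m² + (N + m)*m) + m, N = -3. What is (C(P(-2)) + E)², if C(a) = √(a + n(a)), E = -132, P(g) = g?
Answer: (132 - √10)² ≈ 16599.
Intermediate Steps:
n(m) = m + m² + m*(-3 + m) (n(m) = (m² + (-3 + m)*m) + m = (m² + m*(-3 + m)) + m = m + m² + m*(-3 + m))
C(a) = √(a + 2*a*(-1 + a))
(C(P(-2)) + E)² = (√(-2*(-1 + 2*(-2))) - 132)² = (√(-2*(-1 - 4)) - 132)² = (√(-2*(-5)) - 132)² = (√10 - 132)² = (-132 + √10)²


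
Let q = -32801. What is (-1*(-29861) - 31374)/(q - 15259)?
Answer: 17/540 ≈ 0.031482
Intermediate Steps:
(-1*(-29861) - 31374)/(q - 15259) = (-1*(-29861) - 31374)/(-32801 - 15259) = (29861 - 31374)/(-48060) = -1513*(-1/48060) = 17/540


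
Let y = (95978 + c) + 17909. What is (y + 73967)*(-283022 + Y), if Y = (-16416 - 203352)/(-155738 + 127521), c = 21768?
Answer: -239143126331676/4031 ≈ -5.9326e+10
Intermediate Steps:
y = 135655 (y = (95978 + 21768) + 17909 = 117746 + 17909 = 135655)
Y = 219768/28217 (Y = -219768/(-28217) = -219768*(-1/28217) = 219768/28217 ≈ 7.7885)
(y + 73967)*(-283022 + Y) = (135655 + 73967)*(-283022 + 219768/28217) = 209622*(-7985812006/28217) = -239143126331676/4031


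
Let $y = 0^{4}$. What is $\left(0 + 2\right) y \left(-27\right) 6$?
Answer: $0$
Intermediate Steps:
$y = 0$
$\left(0 + 2\right) y \left(-27\right) 6 = \left(0 + 2\right) 0 \left(-27\right) 6 = 2 \cdot 0 \left(-27\right) 6 = 0 \left(-27\right) 6 = 0 \cdot 6 = 0$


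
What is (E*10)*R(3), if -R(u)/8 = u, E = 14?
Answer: -3360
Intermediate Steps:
R(u) = -8*u
(E*10)*R(3) = (14*10)*(-8*3) = 140*(-24) = -3360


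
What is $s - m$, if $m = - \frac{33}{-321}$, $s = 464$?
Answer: $\frac{49637}{107} \approx 463.9$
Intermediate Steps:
$m = \frac{11}{107}$ ($m = \left(-33\right) \left(- \frac{1}{321}\right) = \frac{11}{107} \approx 0.1028$)
$s - m = 464 - \frac{11}{107} = \frac{49637}{107}$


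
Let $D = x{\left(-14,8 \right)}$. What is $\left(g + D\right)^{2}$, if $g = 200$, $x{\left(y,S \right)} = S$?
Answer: $43264$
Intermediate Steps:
$D = 8$
$\left(g + D\right)^{2} = \left(200 + 8\right)^{2} = 208^{2} = 43264$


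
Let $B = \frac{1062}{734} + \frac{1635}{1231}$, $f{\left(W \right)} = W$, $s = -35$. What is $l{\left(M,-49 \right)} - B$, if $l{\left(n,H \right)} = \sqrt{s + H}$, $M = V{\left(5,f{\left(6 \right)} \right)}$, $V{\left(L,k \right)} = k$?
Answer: $- \frac{1253706}{451777} + 2 i \sqrt{21} \approx -2.7751 + 9.1651 i$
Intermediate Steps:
$B = \frac{1253706}{451777}$ ($B = 1062 \cdot \frac{1}{734} + 1635 \cdot \frac{1}{1231} = \frac{531}{367} + \frac{1635}{1231} = \frac{1253706}{451777} \approx 2.7751$)
$M = 6$
$l{\left(n,H \right)} = \sqrt{-35 + H}$
$l{\left(M,-49 \right)} - B = \sqrt{-35 - 49} - \frac{1253706}{451777} = \sqrt{-84} - \frac{1253706}{451777} = 2 i \sqrt{21} - \frac{1253706}{451777} = - \frac{1253706}{451777} + 2 i \sqrt{21}$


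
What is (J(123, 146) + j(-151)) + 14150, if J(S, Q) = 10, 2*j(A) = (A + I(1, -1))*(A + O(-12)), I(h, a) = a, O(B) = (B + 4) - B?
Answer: 25332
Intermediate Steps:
O(B) = 4 (O(B) = (4 + B) - B = 4)
j(A) = (-1 + A)*(4 + A)/2 (j(A) = ((A - 1)*(A + 4))/2 = ((-1 + A)*(4 + A))/2 = (-1 + A)*(4 + A)/2)
(J(123, 146) + j(-151)) + 14150 = (10 + (-2 + (½)*(-151)² + (3/2)*(-151))) + 14150 = (10 + (-2 + (½)*22801 - 453/2)) + 14150 = (10 + (-2 + 22801/2 - 453/2)) + 14150 = (10 + 11172) + 14150 = 11182 + 14150 = 25332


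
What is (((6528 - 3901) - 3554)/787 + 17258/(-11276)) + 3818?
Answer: 16928853259/4437106 ≈ 3815.3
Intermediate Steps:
(((6528 - 3901) - 3554)/787 + 17258/(-11276)) + 3818 = ((2627 - 3554)*(1/787) + 17258*(-1/11276)) + 3818 = (-927*1/787 - 8629/5638) + 3818 = (-927/787 - 8629/5638) + 3818 = -12017449/4437106 + 3818 = 16928853259/4437106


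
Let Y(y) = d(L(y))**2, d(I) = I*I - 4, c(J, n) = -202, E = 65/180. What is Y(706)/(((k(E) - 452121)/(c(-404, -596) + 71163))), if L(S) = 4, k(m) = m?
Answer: -367861824/16276343 ≈ -22.601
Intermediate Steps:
E = 13/36 (E = 65*(1/180) = 13/36 ≈ 0.36111)
d(I) = -4 + I**2 (d(I) = I**2 - 4 = -4 + I**2)
Y(y) = 144 (Y(y) = (-4 + 4**2)**2 = (-4 + 16)**2 = 12**2 = 144)
Y(706)/(((k(E) - 452121)/(c(-404, -596) + 71163))) = 144/(((13/36 - 452121)/(-202 + 71163))) = 144/((-16276343/36/70961)) = 144/((-16276343/36*1/70961)) = 144/(-16276343/2554596) = 144*(-2554596/16276343) = -367861824/16276343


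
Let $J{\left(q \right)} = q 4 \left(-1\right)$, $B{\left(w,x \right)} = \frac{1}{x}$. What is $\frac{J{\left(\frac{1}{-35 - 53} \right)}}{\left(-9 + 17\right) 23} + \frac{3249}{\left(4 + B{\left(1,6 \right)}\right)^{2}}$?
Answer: $\frac{473470897}{2530000} \approx 187.14$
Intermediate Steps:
$J{\left(q \right)} = - 4 q$ ($J{\left(q \right)} = 4 q \left(-1\right) = - 4 q$)
$\frac{J{\left(\frac{1}{-35 - 53} \right)}}{\left(-9 + 17\right) 23} + \frac{3249}{\left(4 + B{\left(1,6 \right)}\right)^{2}} = \frac{\left(-4\right) \frac{1}{-35 - 53}}{\left(-9 + 17\right) 23} + \frac{3249}{\left(4 + \frac{1}{6}\right)^{2}} = \frac{\left(-4\right) \frac{1}{-88}}{8 \cdot 23} + \frac{3249}{\left(4 + \frac{1}{6}\right)^{2}} = \frac{\left(-4\right) \left(- \frac{1}{88}\right)}{184} + \frac{3249}{\left(\frac{25}{6}\right)^{2}} = \frac{1}{22} \cdot \frac{1}{184} + \frac{3249}{\frac{625}{36}} = \frac{1}{4048} + 3249 \cdot \frac{36}{625} = \frac{1}{4048} + \frac{116964}{625} = \frac{473470897}{2530000}$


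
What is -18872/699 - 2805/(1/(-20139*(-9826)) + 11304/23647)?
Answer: -542182496547414478/91976116723941 ≈ -5894.8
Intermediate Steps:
-18872/699 - 2805/(1/(-20139*(-9826)) + 11304/23647) = -18872*1/699 - 2805/(-1/20139*(-1/9826) + 11304*(1/23647)) = -18872/699 - 2805/(1/197885814 + 11304/23647) = -18872/699 - 2805/131582427359/275259167274 = -18872/699 - 2805*275259167274/131582427359 = -18872/699 - 772101964203570/131582427359 = -542182496547414478/91976116723941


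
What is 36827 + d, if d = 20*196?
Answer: 40747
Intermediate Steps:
d = 3920
36827 + d = 36827 + 3920 = 40747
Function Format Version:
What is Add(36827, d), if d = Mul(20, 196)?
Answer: 40747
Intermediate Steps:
d = 3920
Add(36827, d) = Add(36827, 3920) = 40747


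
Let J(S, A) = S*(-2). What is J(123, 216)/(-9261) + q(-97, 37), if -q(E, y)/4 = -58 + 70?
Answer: -148094/3087 ≈ -47.973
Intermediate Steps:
q(E, y) = -48 (q(E, y) = -4*(-58 + 70) = -4*12 = -48)
J(S, A) = -2*S
J(123, 216)/(-9261) + q(-97, 37) = -2*123/(-9261) - 48 = -246*(-1/9261) - 48 = 82/3087 - 48 = -148094/3087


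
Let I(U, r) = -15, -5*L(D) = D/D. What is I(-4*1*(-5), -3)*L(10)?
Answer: 3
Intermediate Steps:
L(D) = -⅕ (L(D) = -D/(5*D) = -⅕*1 = -⅕)
I(-4*1*(-5), -3)*L(10) = -15*(-⅕) = 3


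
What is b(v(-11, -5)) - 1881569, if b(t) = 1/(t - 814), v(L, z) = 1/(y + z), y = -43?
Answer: -73518545585/39073 ≈ -1.8816e+6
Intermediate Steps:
v(L, z) = 1/(-43 + z)
b(t) = 1/(-814 + t)
b(v(-11, -5)) - 1881569 = 1/(-814 + 1/(-43 - 5)) - 1881569 = 1/(-814 + 1/(-48)) - 1881569 = 1/(-814 - 1/48) - 1881569 = 1/(-39073/48) - 1881569 = -48/39073 - 1881569 = -73518545585/39073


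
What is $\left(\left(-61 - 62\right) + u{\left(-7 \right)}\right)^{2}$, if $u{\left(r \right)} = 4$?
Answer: $14161$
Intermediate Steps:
$\left(\left(-61 - 62\right) + u{\left(-7 \right)}\right)^{2} = \left(\left(-61 - 62\right) + 4\right)^{2} = \left(-123 + 4\right)^{2} = \left(-119\right)^{2} = 14161$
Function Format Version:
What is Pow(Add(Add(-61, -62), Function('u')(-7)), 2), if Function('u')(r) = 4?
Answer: 14161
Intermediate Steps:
Pow(Add(Add(-61, -62), Function('u')(-7)), 2) = Pow(Add(Add(-61, -62), 4), 2) = Pow(Add(-123, 4), 2) = Pow(-119, 2) = 14161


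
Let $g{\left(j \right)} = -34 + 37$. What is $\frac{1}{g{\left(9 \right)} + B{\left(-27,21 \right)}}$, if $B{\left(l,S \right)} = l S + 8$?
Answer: $- \frac{1}{556} \approx -0.0017986$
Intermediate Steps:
$g{\left(j \right)} = 3$
$B{\left(l,S \right)} = 8 + S l$ ($B{\left(l,S \right)} = S l + 8 = 8 + S l$)
$\frac{1}{g{\left(9 \right)} + B{\left(-27,21 \right)}} = \frac{1}{3 + \left(8 + 21 \left(-27\right)\right)} = \frac{1}{3 + \left(8 - 567\right)} = \frac{1}{3 - 559} = \frac{1}{-556} = - \frac{1}{556}$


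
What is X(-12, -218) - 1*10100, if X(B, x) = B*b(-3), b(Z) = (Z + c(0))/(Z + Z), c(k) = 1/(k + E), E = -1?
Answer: -10108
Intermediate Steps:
c(k) = 1/(-1 + k) (c(k) = 1/(k - 1) = 1/(-1 + k))
b(Z) = (-1 + Z)/(2*Z) (b(Z) = (Z + 1/(-1 + 0))/(Z + Z) = (Z + 1/(-1))/((2*Z)) = (Z - 1)*(1/(2*Z)) = (-1 + Z)*(1/(2*Z)) = (-1 + Z)/(2*Z))
X(B, x) = 2*B/3 (X(B, x) = B*((½)*(-1 - 3)/(-3)) = B*((½)*(-⅓)*(-4)) = B*(⅔) = 2*B/3)
X(-12, -218) - 1*10100 = (⅔)*(-12) - 1*10100 = -8 - 10100 = -10108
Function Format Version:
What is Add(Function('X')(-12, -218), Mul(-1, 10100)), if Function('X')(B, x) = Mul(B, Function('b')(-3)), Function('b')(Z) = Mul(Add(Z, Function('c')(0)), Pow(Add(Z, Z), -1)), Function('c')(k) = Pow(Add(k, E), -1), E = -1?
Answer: -10108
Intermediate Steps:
Function('c')(k) = Pow(Add(-1, k), -1) (Function('c')(k) = Pow(Add(k, -1), -1) = Pow(Add(-1, k), -1))
Function('b')(Z) = Mul(Rational(1, 2), Pow(Z, -1), Add(-1, Z)) (Function('b')(Z) = Mul(Add(Z, Pow(Add(-1, 0), -1)), Pow(Add(Z, Z), -1)) = Mul(Add(Z, Pow(-1, -1)), Pow(Mul(2, Z), -1)) = Mul(Add(Z, -1), Mul(Rational(1, 2), Pow(Z, -1))) = Mul(Add(-1, Z), Mul(Rational(1, 2), Pow(Z, -1))) = Mul(Rational(1, 2), Pow(Z, -1), Add(-1, Z)))
Function('X')(B, x) = Mul(Rational(2, 3), B) (Function('X')(B, x) = Mul(B, Mul(Rational(1, 2), Pow(-3, -1), Add(-1, -3))) = Mul(B, Mul(Rational(1, 2), Rational(-1, 3), -4)) = Mul(B, Rational(2, 3)) = Mul(Rational(2, 3), B))
Add(Function('X')(-12, -218), Mul(-1, 10100)) = Add(Mul(Rational(2, 3), -12), Mul(-1, 10100)) = Add(-8, -10100) = -10108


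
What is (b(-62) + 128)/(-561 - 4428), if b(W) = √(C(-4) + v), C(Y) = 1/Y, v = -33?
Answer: -128/4989 - I*√133/9978 ≈ -0.025656 - 0.0011558*I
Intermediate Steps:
b(W) = I*√133/2 (b(W) = √(1/(-4) - 33) = √(-¼ - 33) = √(-133/4) = I*√133/2)
(b(-62) + 128)/(-561 - 4428) = (I*√133/2 + 128)/(-561 - 4428) = (128 + I*√133/2)/(-4989) = (128 + I*√133/2)*(-1/4989) = -128/4989 - I*√133/9978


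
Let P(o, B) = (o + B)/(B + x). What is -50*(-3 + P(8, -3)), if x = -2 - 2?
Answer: 1300/7 ≈ 185.71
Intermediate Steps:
x = -4
P(o, B) = (B + o)/(-4 + B) (P(o, B) = (o + B)/(B - 4) = (B + o)/(-4 + B))
-50*(-3 + P(8, -3)) = -50*(-3 + (-3 + 8)/(-4 - 3)) = -50*(-3 + 5/(-7)) = -50*(-3 - ⅐*5) = -50*(-3 - 5/7) = -50*(-26/7) = 1300/7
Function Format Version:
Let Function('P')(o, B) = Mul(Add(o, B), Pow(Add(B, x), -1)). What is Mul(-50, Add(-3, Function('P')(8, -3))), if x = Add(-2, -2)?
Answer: Rational(1300, 7) ≈ 185.71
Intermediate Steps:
x = -4
Function('P')(o, B) = Mul(Pow(Add(-4, B), -1), Add(B, o)) (Function('P')(o, B) = Mul(Add(o, B), Pow(Add(B, -4), -1)) = Mul(Add(B, o), Pow(Add(-4, B), -1)) = Mul(Pow(Add(-4, B), -1), Add(B, o)))
Mul(-50, Add(-3, Function('P')(8, -3))) = Mul(-50, Add(-3, Mul(Pow(Add(-4, -3), -1), Add(-3, 8)))) = Mul(-50, Add(-3, Mul(Pow(-7, -1), 5))) = Mul(-50, Add(-3, Mul(Rational(-1, 7), 5))) = Mul(-50, Add(-3, Rational(-5, 7))) = Mul(-50, Rational(-26, 7)) = Rational(1300, 7)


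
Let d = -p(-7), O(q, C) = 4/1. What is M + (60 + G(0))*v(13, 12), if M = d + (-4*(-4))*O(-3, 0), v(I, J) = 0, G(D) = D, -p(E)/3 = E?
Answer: 43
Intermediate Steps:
p(E) = -3*E
O(q, C) = 4 (O(q, C) = 4*1 = 4)
d = -21 (d = -(-3)*(-7) = -1*21 = -21)
M = 43 (M = -21 - 4*(-4)*4 = -21 + 16*4 = -21 + 64 = 43)
M + (60 + G(0))*v(13, 12) = 43 + (60 + 0)*0 = 43 + 60*0 = 43 + 0 = 43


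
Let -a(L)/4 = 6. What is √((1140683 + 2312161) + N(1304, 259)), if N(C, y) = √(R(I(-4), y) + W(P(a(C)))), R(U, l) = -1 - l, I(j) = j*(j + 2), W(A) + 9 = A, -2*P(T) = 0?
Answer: √(3452844 + I*√269) ≈ 1858.2 + 0.004*I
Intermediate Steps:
a(L) = -24 (a(L) = -4*6 = -24)
P(T) = 0 (P(T) = -½*0 = 0)
W(A) = -9 + A
I(j) = j*(2 + j)
N(C, y) = √(-10 - y) (N(C, y) = √((-1 - y) + (-9 + 0)) = √((-1 - y) - 9) = √(-10 - y))
√((1140683 + 2312161) + N(1304, 259)) = √((1140683 + 2312161) + √(-10 - 1*259)) = √(3452844 + √(-10 - 259)) = √(3452844 + √(-269)) = √(3452844 + I*√269)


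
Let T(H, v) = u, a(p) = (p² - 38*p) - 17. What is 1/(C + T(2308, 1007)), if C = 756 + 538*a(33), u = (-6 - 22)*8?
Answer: -1/97384 ≈ -1.0269e-5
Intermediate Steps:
a(p) = -17 + p² - 38*p
u = -224 (u = -28*8 = -224)
T(H, v) = -224
C = -97160 (C = 756 + 538*(-17 + 33² - 38*33) = 756 + 538*(-17 + 1089 - 1254) = 756 + 538*(-182) = 756 - 97916 = -97160)
1/(C + T(2308, 1007)) = 1/(-97160 - 224) = 1/(-97384) = -1/97384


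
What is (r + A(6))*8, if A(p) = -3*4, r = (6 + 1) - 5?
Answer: -80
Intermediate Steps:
r = 2 (r = 7 - 5 = 2)
A(p) = -12
(r + A(6))*8 = (2 - 12)*8 = -10*8 = -80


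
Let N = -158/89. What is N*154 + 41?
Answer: -20683/89 ≈ -232.39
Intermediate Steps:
N = -158/89 (N = -158*1/89 = -158/89 ≈ -1.7753)
N*154 + 41 = -158/89*154 + 41 = -24332/89 + 41 = -20683/89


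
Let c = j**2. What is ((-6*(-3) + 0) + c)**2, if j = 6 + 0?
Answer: 2916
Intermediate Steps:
j = 6
c = 36 (c = 6**2 = 36)
((-6*(-3) + 0) + c)**2 = ((-6*(-3) + 0) + 36)**2 = ((18 + 0) + 36)**2 = (18 + 36)**2 = 54**2 = 2916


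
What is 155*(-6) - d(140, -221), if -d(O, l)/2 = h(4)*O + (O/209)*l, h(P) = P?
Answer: -22170/209 ≈ -106.08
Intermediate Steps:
d(O, l) = -8*O - 2*O*l/209 (d(O, l) = -2*(4*O + (O/209)*l) = -2*(4*O + O*l/209) = -8*O - 2*O*l/209)
155*(-6) - d(140, -221) = 155*(-6) - (-2)*140*(836 - 221)/209 = -930 - (-2)*140*615/209 = -930 - 1*(-172200/209) = -930 + 172200/209 = -22170/209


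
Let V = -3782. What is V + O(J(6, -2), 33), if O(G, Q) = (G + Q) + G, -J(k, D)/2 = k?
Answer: -3773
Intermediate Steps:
J(k, D) = -2*k
O(G, Q) = Q + 2*G
V + O(J(6, -2), 33) = -3782 + (33 + 2*(-2*6)) = -3782 + (33 + 2*(-12)) = -3782 + (33 - 24) = -3782 + 9 = -3773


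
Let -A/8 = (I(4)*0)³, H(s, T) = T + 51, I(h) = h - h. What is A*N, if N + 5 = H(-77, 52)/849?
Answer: 0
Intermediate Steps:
I(h) = 0
H(s, T) = 51 + T
A = 0 (A = -8*(0*0)³ = -8*0³ = -8*0 = 0)
N = -4142/849 (N = -5 + (51 + 52)/849 = -5 + 103*(1/849) = -5 + 103/849 = -4142/849 ≈ -4.8787)
A*N = 0*(-4142/849) = 0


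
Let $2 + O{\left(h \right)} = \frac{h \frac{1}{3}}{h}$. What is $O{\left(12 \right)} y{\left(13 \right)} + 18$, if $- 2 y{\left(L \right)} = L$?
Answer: $\frac{173}{6} \approx 28.833$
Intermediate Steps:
$y{\left(L \right)} = - \frac{L}{2}$
$O{\left(h \right)} = - \frac{5}{3}$ ($O{\left(h \right)} = -2 + \frac{h \frac{1}{3}}{h} = -2 + \frac{\frac{1}{3} h}{h} = -2 + \frac{1}{3} = - \frac{5}{3}$)
$O{\left(12 \right)} y{\left(13 \right)} + 18 = - \frac{5 \left(\left(- \frac{1}{2}\right) 13\right)}{3} + 18 = \left(- \frac{5}{3}\right) \left(- \frac{13}{2}\right) + 18 = \frac{65}{6} + 18 = \frac{173}{6}$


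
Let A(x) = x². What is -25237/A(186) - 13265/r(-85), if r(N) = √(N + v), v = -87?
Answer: -25237/34596 + 13265*I*√43/86 ≈ -0.72948 + 1011.4*I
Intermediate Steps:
r(N) = √(-87 + N) (r(N) = √(N - 87) = √(-87 + N))
-25237/A(186) - 13265/r(-85) = -25237/(186²) - 13265/√(-87 - 85) = -25237/34596 - 13265*(-I*√43/86) = -25237*1/34596 - 13265*(-I*√43/86) = -25237/34596 - (-13265)*I*√43/86 = -25237/34596 + 13265*I*√43/86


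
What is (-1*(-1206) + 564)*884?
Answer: 1564680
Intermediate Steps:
(-1*(-1206) + 564)*884 = (1206 + 564)*884 = 1770*884 = 1564680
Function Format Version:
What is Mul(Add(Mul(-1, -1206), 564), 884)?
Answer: 1564680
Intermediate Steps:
Mul(Add(Mul(-1, -1206), 564), 884) = Mul(Add(1206, 564), 884) = Mul(1770, 884) = 1564680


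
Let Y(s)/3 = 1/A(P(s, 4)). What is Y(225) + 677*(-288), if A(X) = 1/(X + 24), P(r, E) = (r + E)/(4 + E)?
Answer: -1558545/8 ≈ -1.9482e+5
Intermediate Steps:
P(r, E) = (E + r)/(4 + E)
A(X) = 1/(24 + X)
Y(s) = 147/2 + 3*s/8 (Y(s) = 3/(1/(24 + (4 + s)/(4 + 4))) = 3/(1/(24 + (4 + s)/8)) = 3/(1/(24 + (½ + s/8))) = 3/(1/(49/2 + s/8)) = 3*(49/2 + s/8) = 147/2 + 3*s/8)
Y(225) + 677*(-288) = (147/2 + (3/8)*225) + 677*(-288) = (147/2 + 675/8) - 194976 = 1263/8 - 194976 = -1558545/8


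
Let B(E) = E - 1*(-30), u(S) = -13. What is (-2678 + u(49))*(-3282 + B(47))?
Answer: 8624655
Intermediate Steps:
B(E) = 30 + E (B(E) = E + 30 = 30 + E)
(-2678 + u(49))*(-3282 + B(47)) = (-2678 - 13)*(-3282 + (30 + 47)) = -2691*(-3282 + 77) = -2691*(-3205) = 8624655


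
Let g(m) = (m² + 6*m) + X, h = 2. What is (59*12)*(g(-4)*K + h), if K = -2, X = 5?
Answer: 5664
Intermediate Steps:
g(m) = 5 + m² + 6*m (g(m) = (m² + 6*m) + 5 = 5 + m² + 6*m)
(59*12)*(g(-4)*K + h) = (59*12)*((5 + (-4)² + 6*(-4))*(-2) + 2) = 708*((5 + 16 - 24)*(-2) + 2) = 708*(-3*(-2) + 2) = 708*(6 + 2) = 708*8 = 5664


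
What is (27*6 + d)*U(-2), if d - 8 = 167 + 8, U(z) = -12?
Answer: -4140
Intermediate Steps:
d = 183 (d = 8 + (167 + 8) = 8 + 175 = 183)
(27*6 + d)*U(-2) = (27*6 + 183)*(-12) = (162 + 183)*(-12) = 345*(-12) = -4140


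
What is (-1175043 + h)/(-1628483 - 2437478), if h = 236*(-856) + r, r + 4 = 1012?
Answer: 1376051/4065961 ≈ 0.33843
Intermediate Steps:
r = 1008 (r = -4 + 1012 = 1008)
h = -201008 (h = 236*(-856) + 1008 = -202016 + 1008 = -201008)
(-1175043 + h)/(-1628483 - 2437478) = (-1175043 - 201008)/(-1628483 - 2437478) = -1376051/(-4065961) = -1376051*(-1/4065961) = 1376051/4065961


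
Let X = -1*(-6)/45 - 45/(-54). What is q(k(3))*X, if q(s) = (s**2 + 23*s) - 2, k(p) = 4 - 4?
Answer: -29/15 ≈ -1.9333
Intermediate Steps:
k(p) = 0
q(s) = -2 + s**2 + 23*s
X = 29/30 (X = 6*(1/45) - 45*(-1/54) = 2/15 + 5/6 = 29/30 ≈ 0.96667)
q(k(3))*X = (-2 + 0**2 + 23*0)*(29/30) = (-2 + 0 + 0)*(29/30) = -2*29/30 = -29/15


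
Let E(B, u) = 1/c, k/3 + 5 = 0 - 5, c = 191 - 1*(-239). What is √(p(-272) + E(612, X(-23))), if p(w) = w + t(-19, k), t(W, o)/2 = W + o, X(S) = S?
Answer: I*√68412570/430 ≈ 19.235*I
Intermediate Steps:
c = 430 (c = 191 + 239 = 430)
k = -30 (k = -15 + 3*(0 - 5) = -15 + 3*(-5) = -15 - 15 = -30)
E(B, u) = 1/430
t(W, o) = 2*W + 2*o (t(W, o) = 2*(W + o) = 2*W + 2*o)
p(w) = -98 + w (p(w) = w + (2*(-19) + 2*(-30)) = w + (-38 - 60) = w - 98 = -98 + w)
√(p(-272) + E(612, X(-23))) = √((-98 - 272) + 1/430) = √(-370 + 1/430) = √(-159099/430) = I*√68412570/430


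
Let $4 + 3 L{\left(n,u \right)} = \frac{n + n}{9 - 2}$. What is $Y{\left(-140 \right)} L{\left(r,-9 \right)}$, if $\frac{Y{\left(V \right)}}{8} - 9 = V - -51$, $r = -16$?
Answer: $\frac{12800}{7} \approx 1828.6$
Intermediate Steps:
$Y{\left(V \right)} = 480 + 8 V$ ($Y{\left(V \right)} = 72 + 8 \left(V - -51\right) = 72 + 8 \left(V + 51\right) = 72 + 8 \left(51 + V\right) = 72 + \left(408 + 8 V\right) = 480 + 8 V$)
$L{\left(n,u \right)} = - \frac{4}{3} + \frac{2 n}{21}$ ($L{\left(n,u \right)} = - \frac{4}{3} + \frac{\left(n + n\right) \frac{1}{9 - 2}}{3} = - \frac{4}{3} + \frac{2 n \frac{1}{7}}{3} = - \frac{4}{3} + \frac{\frac{2}{7} n}{3} = - \frac{4}{3} + \frac{2 n}{21}$)
$Y{\left(-140 \right)} L{\left(r,-9 \right)} = \left(480 + 8 \left(-140\right)\right) \left(- \frac{4}{3} + \frac{2}{21} \left(-16\right)\right) = \left(480 - 1120\right) \left(- \frac{4}{3} - \frac{32}{21}\right) = \left(-640\right) \left(- \frac{20}{7}\right) = \frac{12800}{7}$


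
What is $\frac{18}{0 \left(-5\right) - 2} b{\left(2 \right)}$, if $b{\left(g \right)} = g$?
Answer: $-18$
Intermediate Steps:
$\frac{18}{0 \left(-5\right) - 2} b{\left(2 \right)} = \frac{18}{0 \left(-5\right) - 2} \cdot 2 = \frac{18}{0 - 2} \cdot 2 = \frac{18}{-2} \cdot 2 = 18 \left(- \frac{1}{2}\right) 2 = \left(-9\right) 2 = -18$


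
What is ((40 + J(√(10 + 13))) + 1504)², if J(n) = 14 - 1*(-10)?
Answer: 2458624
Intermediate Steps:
J(n) = 24 (J(n) = 14 + 10 = 24)
((40 + J(√(10 + 13))) + 1504)² = ((40 + 24) + 1504)² = (64 + 1504)² = 1568² = 2458624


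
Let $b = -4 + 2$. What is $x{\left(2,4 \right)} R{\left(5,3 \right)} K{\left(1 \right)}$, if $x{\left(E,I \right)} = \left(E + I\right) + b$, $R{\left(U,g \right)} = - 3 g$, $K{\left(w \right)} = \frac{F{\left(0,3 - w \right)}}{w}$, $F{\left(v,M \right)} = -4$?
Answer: $144$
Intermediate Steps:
$K{\left(w \right)} = - \frac{4}{w}$
$b = -2$
$x{\left(E,I \right)} = -2 + E + I$ ($x{\left(E,I \right)} = \left(E + I\right) - 2 = -2 + E + I$)
$x{\left(2,4 \right)} R{\left(5,3 \right)} K{\left(1 \right)} = \left(-2 + 2 + 4\right) \left(\left(-3\right) 3\right) \left(- \frac{4}{1}\right) = 4 \left(-9\right) \left(\left(-4\right) 1\right) = \left(-36\right) \left(-4\right) = 144$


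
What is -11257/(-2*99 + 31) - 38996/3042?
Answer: 13865731/254007 ≈ 54.588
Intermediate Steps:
-11257/(-2*99 + 31) - 38996/3042 = -11257/(-198 + 31) - 38996*1/3042 = -11257/(-167) - 19498/1521 = -11257*(-1/167) - 19498/1521 = 11257/167 - 19498/1521 = 13865731/254007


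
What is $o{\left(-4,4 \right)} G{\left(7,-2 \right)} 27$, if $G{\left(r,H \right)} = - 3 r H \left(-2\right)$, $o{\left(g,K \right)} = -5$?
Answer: $11340$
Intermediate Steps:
$G{\left(r,H \right)} = 6 H r$ ($G{\left(r,H \right)} = - 3 H r \left(-2\right) = 6 H r$)
$o{\left(-4,4 \right)} G{\left(7,-2 \right)} 27 = - 5 \cdot 6 \left(-2\right) 7 \cdot 27 = \left(-5\right) \left(-84\right) 27 = 420 \cdot 27 = 11340$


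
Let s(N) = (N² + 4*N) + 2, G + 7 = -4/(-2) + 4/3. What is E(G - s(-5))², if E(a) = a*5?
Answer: 25600/9 ≈ 2844.4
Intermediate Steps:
G = -11/3 (G = -7 + (-4/(-2) + 4/3) = -7 + (-4*(-½) + 4*(⅓)) = -7 + (2 + 4/3) = -7 + 10/3 = -11/3 ≈ -3.6667)
s(N) = 2 + N² + 4*N
E(a) = 5*a
E(G - s(-5))² = (5*(-11/3 - (2 + (-5)² + 4*(-5))))² = (5*(-11/3 - (2 + 25 - 20)))² = (5*(-11/3 - 1*7))² = (5*(-11/3 - 7))² = (5*(-32/3))² = (-160/3)² = 25600/9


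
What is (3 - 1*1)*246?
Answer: 492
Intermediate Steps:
(3 - 1*1)*246 = (3 - 1)*246 = 2*246 = 492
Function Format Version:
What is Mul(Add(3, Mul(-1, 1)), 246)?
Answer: 492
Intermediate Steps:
Mul(Add(3, Mul(-1, 1)), 246) = Mul(Add(3, -1), 246) = Mul(2, 246) = 492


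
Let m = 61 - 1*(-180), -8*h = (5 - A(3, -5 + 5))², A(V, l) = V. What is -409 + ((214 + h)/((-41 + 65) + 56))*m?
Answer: 37467/160 ≈ 234.17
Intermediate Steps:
h = -½ (h = -(5 - 1*3)²/8 = -(5 - 3)²/8 = -⅛*2² = -⅛*4 = -½ ≈ -0.50000)
m = 241 (m = 61 + 180 = 241)
-409 + ((214 + h)/((-41 + 65) + 56))*m = -409 + ((214 - ½)/((-41 + 65) + 56))*241 = -409 + (427/(2*(24 + 56)))*241 = -409 + ((427/2)/80)*241 = -409 + ((427/2)*(1/80))*241 = -409 + (427/160)*241 = -409 + 102907/160 = 37467/160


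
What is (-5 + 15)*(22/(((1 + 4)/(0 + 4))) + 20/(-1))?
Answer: -24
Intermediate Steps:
(-5 + 15)*(22/(((1 + 4)/(0 + 4))) + 20/(-1)) = 10*(22/((5/4)) + 20*(-1)) = 10*(22/((5*(¼))) - 20) = 10*(22/(5/4) - 20) = 10*(22*(⅘) - 20) = 10*(88/5 - 20) = 10*(-12/5) = -24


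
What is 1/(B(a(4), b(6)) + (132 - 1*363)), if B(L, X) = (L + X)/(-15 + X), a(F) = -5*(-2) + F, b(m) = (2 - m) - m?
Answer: -25/5779 ≈ -0.0043260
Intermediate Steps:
b(m) = 2 - 2*m
a(F) = 10 + F
B(L, X) = (L + X)/(-15 + X)
1/(B(a(4), b(6)) + (132 - 1*363)) = 1/(((10 + 4) + (2 - 2*6))/(-15 + (2 - 2*6)) + (132 - 1*363)) = 1/((14 + (2 - 12))/(-15 + (2 - 12)) + (132 - 363)) = 1/((14 - 10)/(-15 - 10) - 231) = 1/(4/(-25) - 231) = 1/(-1/25*4 - 231) = 1/(-4/25 - 231) = 1/(-5779/25) = -25/5779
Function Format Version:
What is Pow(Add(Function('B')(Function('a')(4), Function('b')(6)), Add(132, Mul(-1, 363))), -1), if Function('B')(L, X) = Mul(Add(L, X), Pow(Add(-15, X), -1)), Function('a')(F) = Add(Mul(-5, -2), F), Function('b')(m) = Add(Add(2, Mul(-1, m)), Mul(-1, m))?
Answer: Rational(-25, 5779) ≈ -0.0043260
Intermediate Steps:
Function('b')(m) = Add(2, Mul(-2, m))
Function('a')(F) = Add(10, F)
Function('B')(L, X) = Mul(Pow(Add(-15, X), -1), Add(L, X))
Pow(Add(Function('B')(Function('a')(4), Function('b')(6)), Add(132, Mul(-1, 363))), -1) = Pow(Add(Mul(Pow(Add(-15, Add(2, Mul(-2, 6))), -1), Add(Add(10, 4), Add(2, Mul(-2, 6)))), Add(132, Mul(-1, 363))), -1) = Pow(Add(Mul(Pow(Add(-15, Add(2, -12)), -1), Add(14, Add(2, -12))), Add(132, -363)), -1) = Pow(Add(Mul(Pow(Add(-15, -10), -1), Add(14, -10)), -231), -1) = Pow(Add(Mul(Pow(-25, -1), 4), -231), -1) = Pow(Add(Mul(Rational(-1, 25), 4), -231), -1) = Pow(Add(Rational(-4, 25), -231), -1) = Pow(Rational(-5779, 25), -1) = Rational(-25, 5779)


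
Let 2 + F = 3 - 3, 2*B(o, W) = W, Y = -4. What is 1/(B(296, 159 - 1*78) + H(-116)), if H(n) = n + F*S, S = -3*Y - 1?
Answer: -2/195 ≈ -0.010256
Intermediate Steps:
B(o, W) = W/2
S = 11 (S = -3*(-4) - 1 = 12 - 1 = 11)
F = -2 (F = -2 + (3 - 3) = -2 + 0 = -2)
H(n) = -22 + n (H(n) = n - 2*11 = n - 22 = -22 + n)
1/(B(296, 159 - 1*78) + H(-116)) = 1/((159 - 1*78)/2 + (-22 - 116)) = 1/((159 - 78)/2 - 138) = 1/((½)*81 - 138) = 1/(81/2 - 138) = 1/(-195/2) = -2/195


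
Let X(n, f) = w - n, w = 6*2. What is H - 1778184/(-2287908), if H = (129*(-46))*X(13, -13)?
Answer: 377172896/63553 ≈ 5934.8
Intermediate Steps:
w = 12
X(n, f) = 12 - n
H = 5934 (H = (129*(-46))*(12 - 1*13) = -5934*(12 - 13) = -5934*(-1) = 5934)
H - 1778184/(-2287908) = 5934 - 1778184/(-2287908) = 5934 - 1778184*(-1/2287908) = 5934 + 49394/63553 = 377172896/63553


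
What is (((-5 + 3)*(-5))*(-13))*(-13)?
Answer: 1690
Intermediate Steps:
(((-5 + 3)*(-5))*(-13))*(-13) = (-2*(-5)*(-13))*(-13) = (10*(-13))*(-13) = -130*(-13) = 1690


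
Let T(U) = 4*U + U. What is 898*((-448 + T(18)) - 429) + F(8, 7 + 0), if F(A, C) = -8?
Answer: -706734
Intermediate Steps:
T(U) = 5*U
898*((-448 + T(18)) - 429) + F(8, 7 + 0) = 898*((-448 + 5*18) - 429) - 8 = 898*((-448 + 90) - 429) - 8 = 898*(-358 - 429) - 8 = 898*(-787) - 8 = -706726 - 8 = -706734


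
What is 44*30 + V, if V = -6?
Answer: 1314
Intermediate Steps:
44*30 + V = 44*30 - 6 = 1320 - 6 = 1314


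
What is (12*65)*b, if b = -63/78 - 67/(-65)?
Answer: 174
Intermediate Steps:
b = 29/130 (b = -63*1/78 - 67*(-1/65) = -21/26 + 67/65 = 29/130 ≈ 0.22308)
(12*65)*b = (12*65)*(29/130) = 780*(29/130) = 174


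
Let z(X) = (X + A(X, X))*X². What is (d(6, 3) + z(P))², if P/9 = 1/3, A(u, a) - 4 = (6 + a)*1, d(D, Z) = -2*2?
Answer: 19600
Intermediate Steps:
d(D, Z) = -4
A(u, a) = 10 + a (A(u, a) = 4 + (6 + a)*1 = 4 + (6 + a) = 10 + a)
P = 3 (P = 9/3 = 9*(⅓) = 3)
z(X) = X²*(10 + 2*X) (z(X) = (X + (10 + X))*X² = (10 + 2*X)*X² = X²*(10 + 2*X))
(d(6, 3) + z(P))² = (-4 + 2*3²*(5 + 3))² = (-4 + 2*9*8)² = (-4 + 144)² = 140² = 19600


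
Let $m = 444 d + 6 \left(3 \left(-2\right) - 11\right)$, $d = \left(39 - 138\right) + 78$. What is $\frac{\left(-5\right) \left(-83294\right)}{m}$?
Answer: $- \frac{208235}{4713} \approx -44.183$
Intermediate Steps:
$d = -21$ ($d = -99 + 78 = -21$)
$m = -9426$ ($m = 444 \left(-21\right) + 6 \left(3 \left(-2\right) - 11\right) = -9324 + 6 \left(-6 - 11\right) = -9324 + 6 \left(-17\right) = -9324 - 102 = -9426$)
$\frac{\left(-5\right) \left(-83294\right)}{m} = \frac{\left(-5\right) \left(-83294\right)}{-9426} = 416470 \left(- \frac{1}{9426}\right) = - \frac{208235}{4713}$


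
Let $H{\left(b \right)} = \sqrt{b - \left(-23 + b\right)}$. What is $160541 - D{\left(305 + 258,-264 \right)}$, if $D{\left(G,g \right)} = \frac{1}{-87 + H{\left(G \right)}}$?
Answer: $\frac{1211442473}{7546} + \frac{\sqrt{23}}{7546} \approx 1.6054 \cdot 10^{5}$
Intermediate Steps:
$H{\left(b \right)} = \sqrt{23}$
$D{\left(G,g \right)} = \frac{1}{-87 + \sqrt{23}}$
$160541 - D{\left(305 + 258,-264 \right)} = 160541 - \left(- \frac{87}{7546} - \frac{\sqrt{23}}{7546}\right) = 160541 + \left(\frac{87}{7546} + \frac{\sqrt{23}}{7546}\right) = \frac{1211442473}{7546} + \frac{\sqrt{23}}{7546}$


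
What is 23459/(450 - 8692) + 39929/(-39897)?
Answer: -97310657/25294698 ≈ -3.8471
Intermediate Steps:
23459/(450 - 8692) + 39929/(-39897) = 23459/(-8242) + 39929*(-1/39897) = 23459*(-1/8242) - 39929/39897 = -23459/8242 - 39929/39897 = -97310657/25294698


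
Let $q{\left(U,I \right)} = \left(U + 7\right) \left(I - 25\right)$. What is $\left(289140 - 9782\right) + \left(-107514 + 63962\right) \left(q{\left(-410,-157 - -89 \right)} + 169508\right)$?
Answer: $-9014418466$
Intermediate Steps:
$q{\left(U,I \right)} = \left(-25 + I\right) \left(7 + U\right)$ ($q{\left(U,I \right)} = \left(7 + U\right) \left(-25 + I\right) = \left(-25 + I\right) \left(7 + U\right)$)
$\left(289140 - 9782\right) + \left(-107514 + 63962\right) \left(q{\left(-410,-157 - -89 \right)} + 169508\right) = \left(289140 - 9782\right) + \left(-107514 + 63962\right) \left(\left(-175 - -10250 + 7 \left(-157 - -89\right) + \left(-157 - -89\right) \left(-410\right)\right) + 169508\right) = 279358 - 43552 \left(\left(-175 + 10250 + 7 \left(-157 + 89\right) + \left(-157 + 89\right) \left(-410\right)\right) + 169508\right) = 279358 - 43552 \left(\left(-175 + 10250 + 7 \left(-68\right) - -27880\right) + 169508\right) = 279358 - 43552 \left(\left(-175 + 10250 - 476 + 27880\right) + 169508\right) = 279358 - 43552 \left(37479 + 169508\right) = 279358 - 9014697824 = -9014418466$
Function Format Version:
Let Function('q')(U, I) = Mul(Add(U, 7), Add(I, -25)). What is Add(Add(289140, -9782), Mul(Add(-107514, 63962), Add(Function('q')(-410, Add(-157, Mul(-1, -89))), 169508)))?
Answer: -9014418466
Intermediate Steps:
Function('q')(U, I) = Mul(Add(-25, I), Add(7, U)) (Function('q')(U, I) = Mul(Add(7, U), Add(-25, I)) = Mul(Add(-25, I), Add(7, U)))
Add(Add(289140, -9782), Mul(Add(-107514, 63962), Add(Function('q')(-410, Add(-157, Mul(-1, -89))), 169508))) = Add(Add(289140, -9782), Mul(Add(-107514, 63962), Add(Add(-175, Mul(-25, -410), Mul(7, Add(-157, Mul(-1, -89))), Mul(Add(-157, Mul(-1, -89)), -410)), 169508))) = Add(279358, Mul(-43552, Add(Add(-175, 10250, Mul(7, Add(-157, 89)), Mul(Add(-157, 89), -410)), 169508))) = Add(279358, Mul(-43552, Add(Add(-175, 10250, Mul(7, -68), Mul(-68, -410)), 169508))) = Add(279358, Mul(-43552, Add(Add(-175, 10250, -476, 27880), 169508))) = Add(279358, Mul(-43552, Add(37479, 169508))) = Add(279358, Mul(-43552, 206987)) = Add(279358, -9014697824) = -9014418466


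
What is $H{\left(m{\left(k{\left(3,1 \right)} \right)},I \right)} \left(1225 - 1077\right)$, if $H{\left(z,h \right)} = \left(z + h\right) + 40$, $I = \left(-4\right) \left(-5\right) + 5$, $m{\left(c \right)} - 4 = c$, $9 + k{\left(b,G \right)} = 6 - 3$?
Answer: $9324$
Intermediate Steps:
$k{\left(b,G \right)} = -6$ ($k{\left(b,G \right)} = -9 + \left(6 - 3\right) = -9 + 3 = -6$)
$m{\left(c \right)} = 4 + c$
$I = 25$ ($I = 20 + 5 = 25$)
$H{\left(z,h \right)} = 40 + h + z$ ($H{\left(z,h \right)} = \left(h + z\right) + 40 = 40 + h + z$)
$H{\left(m{\left(k{\left(3,1 \right)} \right)},I \right)} \left(1225 - 1077\right) = \left(40 + 25 + \left(4 - 6\right)\right) \left(1225 - 1077\right) = \left(40 + 25 - 2\right) 148 = 63 \cdot 148 = 9324$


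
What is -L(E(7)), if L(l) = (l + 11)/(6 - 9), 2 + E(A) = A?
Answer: 16/3 ≈ 5.3333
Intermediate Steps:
E(A) = -2 + A
L(l) = -11/3 - l/3 (L(l) = (11 + l)/(-3) = (11 + l)*(-⅓) = -11/3 - l/3)
-L(E(7)) = -(-11/3 - (-2 + 7)/3) = -(-11/3 - ⅓*5) = -(-11/3 - 5/3) = -1*(-16/3) = 16/3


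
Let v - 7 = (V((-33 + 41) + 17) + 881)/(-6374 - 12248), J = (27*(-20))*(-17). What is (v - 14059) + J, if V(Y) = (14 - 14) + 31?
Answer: -45363648/9311 ≈ -4872.0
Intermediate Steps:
J = 9180 (J = -540*(-17) = 9180)
V(Y) = 31 (V(Y) = 0 + 31 = 31)
v = 64721/9311 (v = 7 + (31 + 881)/(-6374 - 12248) = 7 + 912/(-18622) = 7 + 912*(-1/18622) = 7 - 456/9311 = 64721/9311 ≈ 6.9510)
(v - 14059) + J = (64721/9311 - 14059) + 9180 = -130838628/9311 + 9180 = -45363648/9311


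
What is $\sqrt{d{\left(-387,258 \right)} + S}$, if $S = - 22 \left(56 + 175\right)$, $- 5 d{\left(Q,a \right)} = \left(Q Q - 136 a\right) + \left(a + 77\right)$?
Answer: $\frac{i \sqrt{702130}}{5} \approx 167.59 i$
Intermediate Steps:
$d{\left(Q,a \right)} = - \frac{77}{5} + 27 a - \frac{Q^{2}}{5}$ ($d{\left(Q,a \right)} = - \frac{\left(Q Q - 136 a\right) + \left(a + 77\right)}{5} = - \frac{\left(Q^{2} - 136 a\right) + \left(77 + a\right)}{5} = - \frac{77 + Q^{2} - 135 a}{5} = - \frac{77}{5} + 27 a - \frac{Q^{2}}{5}$)
$S = -5082$ ($S = \left(-22\right) 231 = -5082$)
$\sqrt{d{\left(-387,258 \right)} + S} = \sqrt{\left(- \frac{77}{5} + 27 \cdot 258 - \frac{\left(-387\right)^{2}}{5}\right) - 5082} = \sqrt{\left(- \frac{77}{5} + 6966 - \frac{149769}{5}\right) - 5082} = \sqrt{- \frac{115016}{5} - 5082} = \sqrt{- \frac{140426}{5}} = \frac{i \sqrt{702130}}{5}$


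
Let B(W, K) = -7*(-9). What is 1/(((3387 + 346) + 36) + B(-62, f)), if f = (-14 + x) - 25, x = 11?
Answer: 1/3832 ≈ 0.00026096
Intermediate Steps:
f = -28 (f = (-14 + 11) - 25 = -3 - 25 = -28)
B(W, K) = 63
1/(((3387 + 346) + 36) + B(-62, f)) = 1/(((3387 + 346) + 36) + 63) = 1/((3733 + 36) + 63) = 1/(3769 + 63) = 1/3832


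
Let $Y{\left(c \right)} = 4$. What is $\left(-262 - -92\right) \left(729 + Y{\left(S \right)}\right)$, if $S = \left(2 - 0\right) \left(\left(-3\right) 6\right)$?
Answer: $-124610$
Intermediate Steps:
$S = -36$ ($S = \left(2 + 0\right) \left(-18\right) = 2 \left(-18\right) = -36$)
$\left(-262 - -92\right) \left(729 + Y{\left(S \right)}\right) = \left(-262 - -92\right) \left(729 + 4\right) = \left(-262 + 92\right) 733 = \left(-170\right) 733 = -124610$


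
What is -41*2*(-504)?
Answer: 41328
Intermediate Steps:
-41*2*(-504) = -82*(-504) = 41328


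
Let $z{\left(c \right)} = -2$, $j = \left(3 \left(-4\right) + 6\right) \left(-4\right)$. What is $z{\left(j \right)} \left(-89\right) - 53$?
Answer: $125$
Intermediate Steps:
$j = 24$ ($j = \left(-12 + 6\right) \left(-4\right) = \left(-6\right) \left(-4\right) = 24$)
$z{\left(j \right)} \left(-89\right) - 53 = \left(-2\right) \left(-89\right) - 53 = 178 - 53 = 125$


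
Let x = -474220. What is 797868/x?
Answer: -199467/118555 ≈ -1.6825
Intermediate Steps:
797868/x = 797868/(-474220) = 797868*(-1/474220) = -199467/118555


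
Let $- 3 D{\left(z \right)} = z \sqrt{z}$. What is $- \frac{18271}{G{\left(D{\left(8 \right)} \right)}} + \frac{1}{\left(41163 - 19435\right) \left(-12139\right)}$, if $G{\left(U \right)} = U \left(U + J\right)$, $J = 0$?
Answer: $- \frac{1355368889275}{4220099072} \approx -321.17$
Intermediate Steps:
$D{\left(z \right)} = - \frac{z^{\frac{3}{2}}}{3}$ ($D{\left(z \right)} = - \frac{z \sqrt{z}}{3} = - \frac{z^{\frac{3}{2}}}{3}$)
$G{\left(U \right)} = U^{2}$ ($G{\left(U \right)} = U \left(U + 0\right) = U U = U^{2}$)
$- \frac{18271}{G{\left(D{\left(8 \right)} \right)}} + \frac{1}{\left(41163 - 19435\right) \left(-12139\right)} = - \frac{18271}{\left(- \frac{8^{\frac{3}{2}}}{3}\right)^{2}} + \frac{1}{\left(41163 - 19435\right) \left(-12139\right)} = - \frac{18271}{\left(- \frac{16 \sqrt{2}}{3}\right)^{2}} + \frac{1}{21728} \left(- \frac{1}{12139}\right) = - \frac{18271}{\frac{512}{9}} - \frac{1}{263756192} = \left(-18271\right) \frac{9}{512} - \frac{1}{263756192} = - \frac{164439}{512} - \frac{1}{263756192} = - \frac{1355368889275}{4220099072}$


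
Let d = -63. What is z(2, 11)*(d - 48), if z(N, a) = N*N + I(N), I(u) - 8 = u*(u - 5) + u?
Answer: -888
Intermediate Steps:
I(u) = 8 + u + u*(-5 + u) (I(u) = 8 + (u*(u - 5) + u) = 8 + (u*(-5 + u) + u) = 8 + (u + u*(-5 + u)) = 8 + u + u*(-5 + u))
z(N, a) = 8 - 4*N + 2*N² (z(N, a) = N*N + (8 + N² - 4*N) = N² + (8 + N² - 4*N) = 8 - 4*N + 2*N²)
z(2, 11)*(d - 48) = (8 - 4*2 + 2*2²)*(-63 - 48) = (8 - 8 + 2*4)*(-111) = (8 - 8 + 8)*(-111) = 8*(-111) = -888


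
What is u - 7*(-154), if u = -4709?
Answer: -3631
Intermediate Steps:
u - 7*(-154) = -4709 - 7*(-154) = -4709 - 1*(-1078) = -4709 + 1078 = -3631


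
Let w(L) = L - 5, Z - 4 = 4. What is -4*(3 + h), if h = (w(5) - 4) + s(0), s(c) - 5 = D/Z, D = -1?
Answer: -31/2 ≈ -15.500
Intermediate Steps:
Z = 8 (Z = 4 + 4 = 8)
w(L) = -5 + L
s(c) = 39/8 (s(c) = 5 - 1/8 = 39/8)
h = 7/8 (h = ((-5 + 5) - 4) + 39/8 = (0 - 4) + 39/8 = -4 + 39/8 = 7/8 ≈ 0.87500)
-4*(3 + h) = -4*(3 + 7/8) = -4*31/8 = -31/2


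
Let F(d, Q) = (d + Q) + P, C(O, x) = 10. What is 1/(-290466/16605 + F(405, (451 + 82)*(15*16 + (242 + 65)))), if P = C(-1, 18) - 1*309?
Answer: 205/59786099 ≈ 3.4289e-6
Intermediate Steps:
P = -299 (P = 10 - 1*309 = 10 - 309 = -299)
F(d, Q) = -299 + Q + d (F(d, Q) = (d + Q) - 299 = (Q + d) - 299 = -299 + Q + d)
1/(-290466/16605 + F(405, (451 + 82)*(15*16 + (242 + 65)))) = 1/(-290466/16605 + (-299 + (451 + 82)*(15*16 + (242 + 65)) + 405)) = 1/(-290466*1/16605 + (-299 + 533*(240 + 307) + 405)) = 1/(-3586/205 + (-299 + 533*547 + 405)) = 1/(-3586/205 + (-299 + 291551 + 405)) = 1/(-3586/205 + 291657) = 1/(59786099/205) = 205/59786099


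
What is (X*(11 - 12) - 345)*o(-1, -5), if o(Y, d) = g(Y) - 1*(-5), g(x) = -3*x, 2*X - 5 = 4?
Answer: -2796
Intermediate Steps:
X = 9/2 (X = 5/2 + (1/2)*4 = 5/2 + 2 = 9/2 ≈ 4.5000)
o(Y, d) = 5 - 3*Y (o(Y, d) = -3*Y - 1*(-5) = -3*Y + 5 = 5 - 3*Y)
(X*(11 - 12) - 345)*o(-1, -5) = (9*(11 - 12)/2 - 345)*(5 - 3*(-1)) = ((9/2)*(-1) - 345)*(5 + 3) = (-9/2 - 345)*8 = -699/2*8 = -2796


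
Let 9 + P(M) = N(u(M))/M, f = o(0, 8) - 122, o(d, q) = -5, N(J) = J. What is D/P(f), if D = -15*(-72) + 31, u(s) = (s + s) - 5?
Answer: -141097/884 ≈ -159.61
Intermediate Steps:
u(s) = -5 + 2*s (u(s) = 2*s - 5 = -5 + 2*s)
D = 1111 (D = 1080 + 31 = 1111)
f = -127 (f = -5 - 122 = -127)
P(M) = -9 + (-5 + 2*M)/M
D/P(f) = 1111/(-7 - 5/(-127)) = 1111/(-7 - 5*(-1/127)) = 1111/(-7 + 5/127) = 1111/(-884/127) = 1111*(-127/884) = -141097/884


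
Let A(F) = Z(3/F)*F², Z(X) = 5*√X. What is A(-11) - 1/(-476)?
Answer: 1/476 + 55*I*√33 ≈ 0.0021008 + 315.95*I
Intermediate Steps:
A(F) = 5*√3*F²*√(1/F) (A(F) = (5*√(3/F))*F² = (5*(√3*√(1/F)))*F² = (5*√3*√(1/F))*F² = 5*√3*F²*√(1/F))
A(-11) - 1/(-476) = 5*√3*(-11)²*√(1/(-11)) - 1/(-476) = 5*√3*121*√(-1/11) - 1*(-1/476) = 5*√3*121*(I*√11/11) + 1/476 = 55*I*√33 + 1/476 = 1/476 + 55*I*√33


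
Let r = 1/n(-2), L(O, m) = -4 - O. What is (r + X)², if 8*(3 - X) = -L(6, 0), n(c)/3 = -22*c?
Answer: 3364/1089 ≈ 3.0891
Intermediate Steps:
n(c) = -66*c (n(c) = 3*(-22*c) = -66*c)
r = 1/132 (r = 1/(-66*(-2)) = 1/132 ≈ 0.0075758)
X = 7/4 (X = 3 - (-1)*(-4 - 1*6)/8 = 3 - (-1)*(-4 - 6)/8 = 3 - (-1)*(-10)/8 = 3 - ⅛*10 = 3 - 5/4 = 7/4 ≈ 1.7500)
(r + X)² = (1/132 + 7/4)² = (58/33)² = 3364/1089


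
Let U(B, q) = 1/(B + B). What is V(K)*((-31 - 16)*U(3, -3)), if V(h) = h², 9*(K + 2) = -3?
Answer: -2303/54 ≈ -42.648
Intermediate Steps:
K = -7/3 (K = -2 + (⅑)*(-3) = -2 - ⅓ = -7/3 ≈ -2.3333)
U(B, q) = 1/(2*B)
V(K)*((-31 - 16)*U(3, -3)) = (-7/3)²*((-31 - 16)*((½)/3)) = 49*(-47/(2*3))/9 = 49*(-47*⅙)/9 = (49/9)*(-47/6) = -2303/54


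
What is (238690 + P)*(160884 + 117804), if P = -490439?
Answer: -70159425312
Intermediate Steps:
(238690 + P)*(160884 + 117804) = (238690 - 490439)*(160884 + 117804) = -251749*278688 = -70159425312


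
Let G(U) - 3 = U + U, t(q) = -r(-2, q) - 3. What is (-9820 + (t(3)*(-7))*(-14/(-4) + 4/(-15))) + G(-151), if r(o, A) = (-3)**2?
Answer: -49237/5 ≈ -9847.4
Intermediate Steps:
r(o, A) = 9
t(q) = -12 (t(q) = -1*9 - 3 = -9 - 3 = -12)
G(U) = 3 + 2*U (G(U) = 3 + (U + U) = 3 + 2*U)
(-9820 + (t(3)*(-7))*(-14/(-4) + 4/(-15))) + G(-151) = (-9820 + (-12*(-7))*(-14/(-4) + 4/(-15))) + (3 + 2*(-151)) = (-9820 + 84*(-14*(-1/4) + 4*(-1/15))) + (3 - 302) = (-9820 + 84*(7/2 - 4/15)) - 299 = (-9820 + 84*(97/30)) - 299 = (-9820 + 1358/5) - 299 = -47742/5 - 299 = -49237/5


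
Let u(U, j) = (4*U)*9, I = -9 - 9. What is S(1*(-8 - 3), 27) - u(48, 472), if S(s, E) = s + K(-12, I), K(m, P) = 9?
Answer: -1730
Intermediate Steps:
I = -18
u(U, j) = 36*U
S(s, E) = 9 + s (S(s, E) = s + 9 = 9 + s)
S(1*(-8 - 3), 27) - u(48, 472) = (9 + 1*(-8 - 3)) - 36*48 = (9 + 1*(-11)) - 1*1728 = (9 - 11) - 1728 = -2 - 1728 = -1730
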